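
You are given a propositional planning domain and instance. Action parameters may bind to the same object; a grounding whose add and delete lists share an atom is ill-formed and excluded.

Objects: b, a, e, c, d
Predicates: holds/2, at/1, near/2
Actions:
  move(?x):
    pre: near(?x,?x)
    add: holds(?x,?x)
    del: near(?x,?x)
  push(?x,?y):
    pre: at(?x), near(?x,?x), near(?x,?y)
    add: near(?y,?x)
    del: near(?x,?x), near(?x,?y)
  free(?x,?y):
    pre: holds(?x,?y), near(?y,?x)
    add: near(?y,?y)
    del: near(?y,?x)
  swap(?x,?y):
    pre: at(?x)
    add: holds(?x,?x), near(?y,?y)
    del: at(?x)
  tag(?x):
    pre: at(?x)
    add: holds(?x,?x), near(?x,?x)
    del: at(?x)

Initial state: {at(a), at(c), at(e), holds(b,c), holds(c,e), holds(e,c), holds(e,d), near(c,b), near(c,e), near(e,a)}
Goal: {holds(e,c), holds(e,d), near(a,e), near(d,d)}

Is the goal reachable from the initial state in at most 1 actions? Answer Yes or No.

1. swap(a,e)  →  {at(c), at(e), holds(a,a), holds(b,c), holds(c,e), holds(e,c), holds(e,d), near(c,b), near(c,e), near(e,a), near(e,e)}
2. push(e,a)  →  {at(c), at(e), holds(a,a), holds(b,c), holds(c,e), holds(e,c), holds(e,d), near(a,e), near(c,b), near(c,e)}
3. swap(e,d)  →  {at(c), holds(a,a), holds(b,c), holds(c,e), holds(e,c), holds(e,d), holds(e,e), near(a,e), near(c,b), near(c,e), near(d,d)}
optimal plan length = 3; 3 > 1

No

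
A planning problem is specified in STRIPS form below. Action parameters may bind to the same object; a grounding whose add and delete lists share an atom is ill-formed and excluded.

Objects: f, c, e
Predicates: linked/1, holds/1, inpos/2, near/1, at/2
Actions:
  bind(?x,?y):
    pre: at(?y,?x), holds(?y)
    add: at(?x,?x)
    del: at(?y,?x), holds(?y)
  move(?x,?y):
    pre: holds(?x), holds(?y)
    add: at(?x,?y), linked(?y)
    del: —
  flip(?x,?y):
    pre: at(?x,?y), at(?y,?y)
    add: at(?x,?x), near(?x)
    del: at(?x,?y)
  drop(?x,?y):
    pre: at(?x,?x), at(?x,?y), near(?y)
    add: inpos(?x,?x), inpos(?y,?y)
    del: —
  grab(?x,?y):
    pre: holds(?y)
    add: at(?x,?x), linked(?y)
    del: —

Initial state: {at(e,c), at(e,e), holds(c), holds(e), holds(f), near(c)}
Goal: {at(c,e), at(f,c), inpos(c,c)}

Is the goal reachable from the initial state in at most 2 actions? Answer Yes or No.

No

1. move(f,c)  →  {at(e,c), at(e,e), at(f,c), holds(c), holds(e), holds(f), linked(c), near(c)}
2. move(c,e)  →  {at(c,e), at(e,c), at(e,e), at(f,c), holds(c), holds(e), holds(f), linked(c), linked(e), near(c)}
3. drop(e,c)  →  {at(c,e), at(e,c), at(e,e), at(f,c), holds(c), holds(e), holds(f), inpos(c,c), inpos(e,e), linked(c), linked(e), near(c)}
optimal plan length = 3; 3 > 2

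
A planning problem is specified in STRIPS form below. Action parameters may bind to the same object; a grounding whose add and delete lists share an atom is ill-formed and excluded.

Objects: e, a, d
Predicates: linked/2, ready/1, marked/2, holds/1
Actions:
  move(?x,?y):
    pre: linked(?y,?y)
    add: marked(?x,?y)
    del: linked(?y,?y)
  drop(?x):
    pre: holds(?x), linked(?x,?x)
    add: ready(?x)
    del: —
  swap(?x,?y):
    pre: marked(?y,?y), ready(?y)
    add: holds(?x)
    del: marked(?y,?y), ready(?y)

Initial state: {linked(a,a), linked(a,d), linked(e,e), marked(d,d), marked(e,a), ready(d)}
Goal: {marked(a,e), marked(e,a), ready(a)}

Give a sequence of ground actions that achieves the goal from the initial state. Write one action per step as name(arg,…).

1. move(a,e)  →  {linked(a,a), linked(a,d), marked(a,e), marked(d,d), marked(e,a), ready(d)}
2. swap(a,d)  →  {holds(a), linked(a,a), linked(a,d), marked(a,e), marked(e,a)}
3. drop(a)  →  {holds(a), linked(a,a), linked(a,d), marked(a,e), marked(e,a), ready(a)}

move(a,e); swap(a,d); drop(a)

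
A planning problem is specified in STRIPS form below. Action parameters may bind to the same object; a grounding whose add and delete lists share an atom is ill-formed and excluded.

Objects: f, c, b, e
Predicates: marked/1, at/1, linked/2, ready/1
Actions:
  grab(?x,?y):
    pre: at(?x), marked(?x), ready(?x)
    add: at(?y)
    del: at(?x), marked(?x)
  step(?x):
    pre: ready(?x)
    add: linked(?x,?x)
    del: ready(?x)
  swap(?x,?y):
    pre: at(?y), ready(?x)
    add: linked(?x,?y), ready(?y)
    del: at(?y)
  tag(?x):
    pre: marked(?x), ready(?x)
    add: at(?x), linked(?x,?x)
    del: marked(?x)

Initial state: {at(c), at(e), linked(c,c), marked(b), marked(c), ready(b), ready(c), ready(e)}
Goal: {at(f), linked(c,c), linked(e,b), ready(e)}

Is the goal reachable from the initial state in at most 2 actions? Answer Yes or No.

1. grab(c,f)  →  {at(e), at(f), linked(c,c), marked(b), ready(b), ready(c), ready(e)}
2. tag(b)  →  {at(b), at(e), at(f), linked(b,b), linked(c,c), ready(b), ready(c), ready(e)}
3. swap(e,b)  →  {at(e), at(f), linked(b,b), linked(c,c), linked(e,b), ready(b), ready(c), ready(e)}
optimal plan length = 3; 3 > 2

No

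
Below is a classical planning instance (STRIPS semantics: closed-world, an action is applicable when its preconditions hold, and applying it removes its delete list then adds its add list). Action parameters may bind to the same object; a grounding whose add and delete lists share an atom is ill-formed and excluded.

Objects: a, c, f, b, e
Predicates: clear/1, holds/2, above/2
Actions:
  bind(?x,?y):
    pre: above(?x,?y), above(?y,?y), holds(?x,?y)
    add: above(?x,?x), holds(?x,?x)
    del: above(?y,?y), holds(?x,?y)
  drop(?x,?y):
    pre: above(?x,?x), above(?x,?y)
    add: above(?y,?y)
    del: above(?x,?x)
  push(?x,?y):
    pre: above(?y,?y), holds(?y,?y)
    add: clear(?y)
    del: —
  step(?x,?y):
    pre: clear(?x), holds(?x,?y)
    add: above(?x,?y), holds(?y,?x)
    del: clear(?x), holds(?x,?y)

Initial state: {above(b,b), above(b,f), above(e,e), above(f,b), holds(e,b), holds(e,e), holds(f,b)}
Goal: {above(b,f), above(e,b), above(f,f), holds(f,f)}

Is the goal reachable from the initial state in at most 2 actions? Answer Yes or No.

1. bind(f,b)  →  {above(b,f), above(e,e), above(f,b), above(f,f), holds(e,b), holds(e,e), holds(f,f)}
2. push(a,e)  →  {above(b,f), above(e,e), above(f,b), above(f,f), clear(e), holds(e,b), holds(e,e), holds(f,f)}
3. step(e,b)  →  {above(b,f), above(e,b), above(e,e), above(f,b), above(f,f), holds(b,e), holds(e,e), holds(f,f)}
optimal plan length = 3; 3 > 2

No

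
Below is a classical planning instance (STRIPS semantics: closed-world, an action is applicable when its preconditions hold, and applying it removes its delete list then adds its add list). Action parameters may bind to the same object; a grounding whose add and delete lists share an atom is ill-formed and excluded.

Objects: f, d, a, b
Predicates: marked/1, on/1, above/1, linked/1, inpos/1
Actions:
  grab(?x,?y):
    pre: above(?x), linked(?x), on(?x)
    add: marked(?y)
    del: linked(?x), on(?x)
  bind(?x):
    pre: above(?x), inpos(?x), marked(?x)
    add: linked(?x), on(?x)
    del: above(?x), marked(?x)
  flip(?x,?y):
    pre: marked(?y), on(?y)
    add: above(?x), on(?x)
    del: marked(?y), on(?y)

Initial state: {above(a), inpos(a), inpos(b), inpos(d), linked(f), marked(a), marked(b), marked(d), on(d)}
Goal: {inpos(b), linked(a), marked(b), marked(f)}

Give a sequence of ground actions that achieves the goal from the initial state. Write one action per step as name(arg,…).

1. bind(a)  →  {inpos(a), inpos(b), inpos(d), linked(a), linked(f), marked(b), marked(d), on(a), on(d)}
2. flip(f,d)  →  {above(f), inpos(a), inpos(b), inpos(d), linked(a), linked(f), marked(b), on(a), on(f)}
3. grab(f,f)  →  {above(f), inpos(a), inpos(b), inpos(d), linked(a), marked(b), marked(f), on(a)}

bind(a); flip(f,d); grab(f,f)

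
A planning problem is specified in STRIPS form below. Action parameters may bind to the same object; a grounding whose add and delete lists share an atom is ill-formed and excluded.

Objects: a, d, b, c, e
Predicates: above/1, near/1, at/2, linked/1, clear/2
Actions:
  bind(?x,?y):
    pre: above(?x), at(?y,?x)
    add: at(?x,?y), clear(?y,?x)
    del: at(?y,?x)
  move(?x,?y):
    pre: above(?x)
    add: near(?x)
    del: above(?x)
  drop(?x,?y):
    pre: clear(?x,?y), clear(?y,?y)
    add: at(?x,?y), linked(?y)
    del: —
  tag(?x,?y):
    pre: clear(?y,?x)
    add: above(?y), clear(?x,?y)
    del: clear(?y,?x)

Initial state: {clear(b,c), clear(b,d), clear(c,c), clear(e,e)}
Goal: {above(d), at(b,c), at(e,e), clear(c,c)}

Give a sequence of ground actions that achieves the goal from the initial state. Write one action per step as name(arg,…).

drop(b,c); drop(e,e); tag(d,b); tag(b,d)

1. drop(b,c)  →  {at(b,c), clear(b,c), clear(b,d), clear(c,c), clear(e,e), linked(c)}
2. drop(e,e)  →  {at(b,c), at(e,e), clear(b,c), clear(b,d), clear(c,c), clear(e,e), linked(c), linked(e)}
3. tag(d,b)  →  {above(b), at(b,c), at(e,e), clear(b,c), clear(c,c), clear(d,b), clear(e,e), linked(c), linked(e)}
4. tag(b,d)  →  {above(b), above(d), at(b,c), at(e,e), clear(b,c), clear(b,d), clear(c,c), clear(e,e), linked(c), linked(e)}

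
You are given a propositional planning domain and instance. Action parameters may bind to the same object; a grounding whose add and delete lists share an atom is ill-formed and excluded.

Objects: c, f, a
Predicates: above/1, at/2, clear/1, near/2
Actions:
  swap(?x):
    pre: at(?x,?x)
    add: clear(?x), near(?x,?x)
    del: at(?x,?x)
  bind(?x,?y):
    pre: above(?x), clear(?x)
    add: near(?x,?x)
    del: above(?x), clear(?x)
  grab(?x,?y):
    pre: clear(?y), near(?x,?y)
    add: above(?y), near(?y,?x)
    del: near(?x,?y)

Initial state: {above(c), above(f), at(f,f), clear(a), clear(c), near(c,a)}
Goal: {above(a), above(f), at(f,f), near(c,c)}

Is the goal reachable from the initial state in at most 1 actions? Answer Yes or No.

1. bind(c,c)  →  {above(f), at(f,f), clear(a), near(c,a), near(c,c)}
2. grab(c,a)  →  {above(a), above(f), at(f,f), clear(a), near(a,c), near(c,c)}
optimal plan length = 2; 2 > 1

No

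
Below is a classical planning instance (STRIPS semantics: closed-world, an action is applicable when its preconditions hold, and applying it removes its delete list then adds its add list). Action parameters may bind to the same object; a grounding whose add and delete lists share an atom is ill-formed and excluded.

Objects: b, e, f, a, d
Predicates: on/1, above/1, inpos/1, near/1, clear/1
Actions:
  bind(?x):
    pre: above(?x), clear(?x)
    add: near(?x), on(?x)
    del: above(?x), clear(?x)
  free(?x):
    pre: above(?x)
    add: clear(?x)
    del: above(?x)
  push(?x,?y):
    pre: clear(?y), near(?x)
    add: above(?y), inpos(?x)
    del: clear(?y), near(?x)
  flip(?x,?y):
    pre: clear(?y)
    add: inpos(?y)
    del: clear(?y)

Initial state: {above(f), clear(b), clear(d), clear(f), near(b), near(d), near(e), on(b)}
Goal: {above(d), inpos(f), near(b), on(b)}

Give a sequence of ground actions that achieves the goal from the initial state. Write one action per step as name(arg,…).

bind(f); push(f,d)

1. bind(f)  →  {clear(b), clear(d), near(b), near(d), near(e), near(f), on(b), on(f)}
2. push(f,d)  →  {above(d), clear(b), inpos(f), near(b), near(d), near(e), on(b), on(f)}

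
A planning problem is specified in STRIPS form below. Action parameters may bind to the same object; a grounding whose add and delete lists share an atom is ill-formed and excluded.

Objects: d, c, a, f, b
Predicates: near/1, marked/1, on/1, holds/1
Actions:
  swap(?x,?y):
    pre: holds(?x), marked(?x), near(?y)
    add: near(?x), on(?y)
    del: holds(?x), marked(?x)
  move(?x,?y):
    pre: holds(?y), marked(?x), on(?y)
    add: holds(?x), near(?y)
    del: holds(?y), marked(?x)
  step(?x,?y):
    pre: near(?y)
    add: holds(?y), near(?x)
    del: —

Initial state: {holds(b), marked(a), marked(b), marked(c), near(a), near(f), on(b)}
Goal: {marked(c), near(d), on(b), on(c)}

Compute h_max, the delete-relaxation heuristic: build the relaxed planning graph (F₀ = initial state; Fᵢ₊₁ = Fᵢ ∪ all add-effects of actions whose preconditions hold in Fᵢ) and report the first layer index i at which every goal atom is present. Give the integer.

2

F0 = init (7 atoms)
F1 = F0 ∪ {holds(a), holds(c), holds(f), near(b), near(c), near(d), on(a), on(f)}  (15 atoms)
F2 = F1 ∪ {holds(d), on(c), on(d)}  (18 atoms)
goal ⊆ F2  ⇒  h_max = 2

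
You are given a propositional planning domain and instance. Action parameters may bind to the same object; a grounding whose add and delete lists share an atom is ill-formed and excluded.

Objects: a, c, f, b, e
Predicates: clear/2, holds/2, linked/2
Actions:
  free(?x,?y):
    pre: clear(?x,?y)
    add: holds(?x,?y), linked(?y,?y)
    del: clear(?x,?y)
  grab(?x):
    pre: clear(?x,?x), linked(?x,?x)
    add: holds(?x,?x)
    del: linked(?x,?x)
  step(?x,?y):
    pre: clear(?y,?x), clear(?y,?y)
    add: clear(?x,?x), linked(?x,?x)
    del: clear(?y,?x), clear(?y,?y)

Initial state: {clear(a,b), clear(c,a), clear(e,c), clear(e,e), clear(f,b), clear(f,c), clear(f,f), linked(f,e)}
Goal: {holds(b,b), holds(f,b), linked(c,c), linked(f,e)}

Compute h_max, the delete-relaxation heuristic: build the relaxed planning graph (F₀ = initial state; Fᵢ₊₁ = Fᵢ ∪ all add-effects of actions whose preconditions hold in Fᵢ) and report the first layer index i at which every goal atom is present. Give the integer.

F0 = init (8 atoms)
F1 = F0 ∪ {clear(b,b), clear(c,c), holds(a,b), holds(c,a), holds(e,c), holds(e,e), holds(f,b), holds(f,c), holds(f,f), linked(a,a), linked(b,b), linked(c,c), linked(e,e), linked(f,f)}  (22 atoms)
F2 = F1 ∪ {clear(a,a), holds(b,b), holds(c,c)}  (25 atoms)
goal ⊆ F2  ⇒  h_max = 2

2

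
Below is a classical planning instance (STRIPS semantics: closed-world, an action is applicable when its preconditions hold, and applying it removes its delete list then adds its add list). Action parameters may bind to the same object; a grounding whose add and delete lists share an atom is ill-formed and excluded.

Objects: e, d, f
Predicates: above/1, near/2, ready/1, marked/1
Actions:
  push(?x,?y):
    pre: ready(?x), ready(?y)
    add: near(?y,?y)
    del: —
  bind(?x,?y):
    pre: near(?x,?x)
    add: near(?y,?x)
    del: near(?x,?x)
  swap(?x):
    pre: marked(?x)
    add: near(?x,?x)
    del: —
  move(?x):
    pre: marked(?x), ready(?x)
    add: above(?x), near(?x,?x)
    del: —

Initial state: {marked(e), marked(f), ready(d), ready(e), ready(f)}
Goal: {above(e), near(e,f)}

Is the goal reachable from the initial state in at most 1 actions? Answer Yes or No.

No

1. push(e,f)  →  {marked(e), marked(f), near(f,f), ready(d), ready(e), ready(f)}
2. bind(f,e)  →  {marked(e), marked(f), near(e,f), ready(d), ready(e), ready(f)}
3. move(e)  →  {above(e), marked(e), marked(f), near(e,e), near(e,f), ready(d), ready(e), ready(f)}
optimal plan length = 3; 3 > 1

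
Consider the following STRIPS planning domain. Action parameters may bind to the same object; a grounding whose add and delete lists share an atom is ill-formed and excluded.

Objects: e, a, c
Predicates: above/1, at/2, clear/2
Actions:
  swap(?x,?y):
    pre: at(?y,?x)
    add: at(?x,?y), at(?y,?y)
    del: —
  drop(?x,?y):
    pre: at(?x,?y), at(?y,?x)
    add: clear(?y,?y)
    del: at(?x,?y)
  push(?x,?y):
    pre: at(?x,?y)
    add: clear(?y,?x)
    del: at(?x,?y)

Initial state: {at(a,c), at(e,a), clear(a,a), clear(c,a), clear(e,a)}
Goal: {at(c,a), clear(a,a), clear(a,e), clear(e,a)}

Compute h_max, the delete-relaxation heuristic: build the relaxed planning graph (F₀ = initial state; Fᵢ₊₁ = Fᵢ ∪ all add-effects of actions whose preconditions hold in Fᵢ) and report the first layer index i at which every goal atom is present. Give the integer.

1

F0 = init (5 atoms)
F1 = F0 ∪ {at(a,a), at(a,e), at(c,a), at(e,e), clear(a,e)}  (10 atoms)
goal ⊆ F1  ⇒  h_max = 1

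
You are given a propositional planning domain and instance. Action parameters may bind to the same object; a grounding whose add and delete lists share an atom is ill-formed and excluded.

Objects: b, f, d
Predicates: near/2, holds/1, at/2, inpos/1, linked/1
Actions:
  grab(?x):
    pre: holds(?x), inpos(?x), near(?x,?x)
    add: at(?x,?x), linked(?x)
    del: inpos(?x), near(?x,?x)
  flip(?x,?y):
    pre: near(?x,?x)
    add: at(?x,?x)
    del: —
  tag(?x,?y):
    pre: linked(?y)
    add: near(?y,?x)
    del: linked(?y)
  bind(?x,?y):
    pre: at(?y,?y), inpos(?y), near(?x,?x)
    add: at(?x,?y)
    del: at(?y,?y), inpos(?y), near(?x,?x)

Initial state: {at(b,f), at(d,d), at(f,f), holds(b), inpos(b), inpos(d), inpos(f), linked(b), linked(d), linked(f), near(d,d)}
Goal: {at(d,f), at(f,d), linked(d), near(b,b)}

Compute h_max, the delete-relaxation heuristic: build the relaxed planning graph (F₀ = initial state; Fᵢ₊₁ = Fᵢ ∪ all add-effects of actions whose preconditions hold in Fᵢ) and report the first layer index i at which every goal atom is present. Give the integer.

F0 = init (11 atoms)
F1 = F0 ∪ {at(d,f), near(b,b), near(b,d), near(b,f), near(d,b), near(d,f), near(f,b), near(f,d), near(f,f)}  (20 atoms)
F2 = F1 ∪ {at(b,b), at(b,d), at(f,d)}  (23 atoms)
goal ⊆ F2  ⇒  h_max = 2

2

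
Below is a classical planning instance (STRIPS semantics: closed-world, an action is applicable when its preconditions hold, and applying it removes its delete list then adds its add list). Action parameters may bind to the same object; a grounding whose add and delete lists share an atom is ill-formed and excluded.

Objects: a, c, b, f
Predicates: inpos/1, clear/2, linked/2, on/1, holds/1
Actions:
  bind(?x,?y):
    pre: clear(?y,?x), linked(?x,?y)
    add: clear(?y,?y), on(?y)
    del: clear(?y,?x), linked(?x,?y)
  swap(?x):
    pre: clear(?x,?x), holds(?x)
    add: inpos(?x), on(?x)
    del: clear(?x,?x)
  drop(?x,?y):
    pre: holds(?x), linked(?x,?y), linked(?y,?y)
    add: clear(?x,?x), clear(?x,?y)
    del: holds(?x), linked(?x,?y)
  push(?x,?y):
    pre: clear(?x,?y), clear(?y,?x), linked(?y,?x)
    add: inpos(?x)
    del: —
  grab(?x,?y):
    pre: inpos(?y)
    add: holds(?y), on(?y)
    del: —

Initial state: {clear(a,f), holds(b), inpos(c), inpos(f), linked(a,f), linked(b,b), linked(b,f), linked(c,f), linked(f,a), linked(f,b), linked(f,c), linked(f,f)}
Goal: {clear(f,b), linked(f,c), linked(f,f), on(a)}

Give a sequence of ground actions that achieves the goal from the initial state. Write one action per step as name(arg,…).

bind(f,a); grab(a,f); drop(f,b)

1. bind(f,a)  →  {clear(a,a), holds(b), inpos(c), inpos(f), linked(a,f), linked(b,b), linked(b,f), linked(c,f), linked(f,b), linked(f,c), linked(f,f), on(a)}
2. grab(a,f)  →  {clear(a,a), holds(b), holds(f), inpos(c), inpos(f), linked(a,f), linked(b,b), linked(b,f), linked(c,f), linked(f,b), linked(f,c), linked(f,f), on(a), on(f)}
3. drop(f,b)  →  {clear(a,a), clear(f,b), clear(f,f), holds(b), inpos(c), inpos(f), linked(a,f), linked(b,b), linked(b,f), linked(c,f), linked(f,c), linked(f,f), on(a), on(f)}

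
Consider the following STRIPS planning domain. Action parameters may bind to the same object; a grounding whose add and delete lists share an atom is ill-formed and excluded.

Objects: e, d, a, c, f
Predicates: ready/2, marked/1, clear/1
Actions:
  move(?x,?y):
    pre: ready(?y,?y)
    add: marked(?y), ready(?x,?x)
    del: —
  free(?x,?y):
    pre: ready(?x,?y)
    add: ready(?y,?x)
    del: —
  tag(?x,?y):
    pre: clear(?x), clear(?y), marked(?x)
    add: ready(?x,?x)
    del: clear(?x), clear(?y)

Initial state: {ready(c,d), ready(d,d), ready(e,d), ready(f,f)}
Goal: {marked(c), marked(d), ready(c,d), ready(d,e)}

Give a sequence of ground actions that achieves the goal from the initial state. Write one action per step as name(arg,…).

move(c,d); move(e,c); free(e,d)

1. move(c,d)  →  {marked(d), ready(c,c), ready(c,d), ready(d,d), ready(e,d), ready(f,f)}
2. move(e,c)  →  {marked(c), marked(d), ready(c,c), ready(c,d), ready(d,d), ready(e,d), ready(e,e), ready(f,f)}
3. free(e,d)  →  {marked(c), marked(d), ready(c,c), ready(c,d), ready(d,d), ready(d,e), ready(e,d), ready(e,e), ready(f,f)}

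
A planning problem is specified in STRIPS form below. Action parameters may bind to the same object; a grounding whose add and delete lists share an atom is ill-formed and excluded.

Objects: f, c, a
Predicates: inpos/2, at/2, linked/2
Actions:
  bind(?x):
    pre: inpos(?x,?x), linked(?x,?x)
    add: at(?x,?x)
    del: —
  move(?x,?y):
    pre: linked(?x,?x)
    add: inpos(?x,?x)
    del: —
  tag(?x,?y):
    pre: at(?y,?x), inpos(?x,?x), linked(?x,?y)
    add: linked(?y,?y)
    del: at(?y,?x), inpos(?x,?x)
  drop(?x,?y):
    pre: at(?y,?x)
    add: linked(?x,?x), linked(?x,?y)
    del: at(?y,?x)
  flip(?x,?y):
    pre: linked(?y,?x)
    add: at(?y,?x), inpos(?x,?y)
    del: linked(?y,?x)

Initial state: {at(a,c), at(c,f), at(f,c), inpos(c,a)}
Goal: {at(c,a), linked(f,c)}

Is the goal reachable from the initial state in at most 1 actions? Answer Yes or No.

1. drop(f,c)  →  {at(a,c), at(f,c), inpos(c,a), linked(f,c), linked(f,f)}
2. drop(c,a)  →  {at(f,c), inpos(c,a), linked(c,a), linked(c,c), linked(f,c), linked(f,f)}
3. flip(a,c)  →  {at(c,a), at(f,c), inpos(a,c), inpos(c,a), linked(c,c), linked(f,c), linked(f,f)}
optimal plan length = 3; 3 > 1

No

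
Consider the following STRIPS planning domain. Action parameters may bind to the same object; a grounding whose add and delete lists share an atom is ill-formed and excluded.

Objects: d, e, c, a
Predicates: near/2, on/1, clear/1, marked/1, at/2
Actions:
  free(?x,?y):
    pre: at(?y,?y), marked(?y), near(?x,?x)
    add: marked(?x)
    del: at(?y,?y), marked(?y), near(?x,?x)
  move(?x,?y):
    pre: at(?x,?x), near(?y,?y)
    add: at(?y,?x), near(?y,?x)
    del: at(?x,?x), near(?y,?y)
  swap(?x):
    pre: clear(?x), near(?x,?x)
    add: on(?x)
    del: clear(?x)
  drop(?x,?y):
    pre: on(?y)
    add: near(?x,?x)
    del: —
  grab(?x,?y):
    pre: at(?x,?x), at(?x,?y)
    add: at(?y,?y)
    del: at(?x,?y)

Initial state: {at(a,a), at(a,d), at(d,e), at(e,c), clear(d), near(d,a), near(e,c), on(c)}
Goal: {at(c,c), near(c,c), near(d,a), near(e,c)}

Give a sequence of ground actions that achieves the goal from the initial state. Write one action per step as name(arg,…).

drop(c,c); grab(a,d); grab(d,e); grab(e,c)

1. drop(c,c)  →  {at(a,a), at(a,d), at(d,e), at(e,c), clear(d), near(c,c), near(d,a), near(e,c), on(c)}
2. grab(a,d)  →  {at(a,a), at(d,d), at(d,e), at(e,c), clear(d), near(c,c), near(d,a), near(e,c), on(c)}
3. grab(d,e)  →  {at(a,a), at(d,d), at(e,c), at(e,e), clear(d), near(c,c), near(d,a), near(e,c), on(c)}
4. grab(e,c)  →  {at(a,a), at(c,c), at(d,d), at(e,e), clear(d), near(c,c), near(d,a), near(e,c), on(c)}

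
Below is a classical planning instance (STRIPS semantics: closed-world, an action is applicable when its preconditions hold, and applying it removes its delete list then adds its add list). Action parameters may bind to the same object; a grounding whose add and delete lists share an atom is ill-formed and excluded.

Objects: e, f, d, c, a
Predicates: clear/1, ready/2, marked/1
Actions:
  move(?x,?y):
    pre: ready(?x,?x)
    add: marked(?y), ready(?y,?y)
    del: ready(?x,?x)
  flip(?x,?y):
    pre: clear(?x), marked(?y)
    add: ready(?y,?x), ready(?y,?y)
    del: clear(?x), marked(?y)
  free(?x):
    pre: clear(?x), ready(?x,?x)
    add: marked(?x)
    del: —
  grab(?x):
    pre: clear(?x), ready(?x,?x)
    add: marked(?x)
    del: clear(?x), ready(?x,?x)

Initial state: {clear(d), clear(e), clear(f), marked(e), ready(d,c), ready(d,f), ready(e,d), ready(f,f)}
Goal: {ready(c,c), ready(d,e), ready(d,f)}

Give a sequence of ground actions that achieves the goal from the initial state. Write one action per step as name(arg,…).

move(f,d); move(d,c); flip(e,d)

1. move(f,d)  →  {clear(d), clear(e), clear(f), marked(d), marked(e), ready(d,c), ready(d,d), ready(d,f), ready(e,d)}
2. move(d,c)  →  {clear(d), clear(e), clear(f), marked(c), marked(d), marked(e), ready(c,c), ready(d,c), ready(d,f), ready(e,d)}
3. flip(e,d)  →  {clear(d), clear(f), marked(c), marked(e), ready(c,c), ready(d,c), ready(d,d), ready(d,e), ready(d,f), ready(e,d)}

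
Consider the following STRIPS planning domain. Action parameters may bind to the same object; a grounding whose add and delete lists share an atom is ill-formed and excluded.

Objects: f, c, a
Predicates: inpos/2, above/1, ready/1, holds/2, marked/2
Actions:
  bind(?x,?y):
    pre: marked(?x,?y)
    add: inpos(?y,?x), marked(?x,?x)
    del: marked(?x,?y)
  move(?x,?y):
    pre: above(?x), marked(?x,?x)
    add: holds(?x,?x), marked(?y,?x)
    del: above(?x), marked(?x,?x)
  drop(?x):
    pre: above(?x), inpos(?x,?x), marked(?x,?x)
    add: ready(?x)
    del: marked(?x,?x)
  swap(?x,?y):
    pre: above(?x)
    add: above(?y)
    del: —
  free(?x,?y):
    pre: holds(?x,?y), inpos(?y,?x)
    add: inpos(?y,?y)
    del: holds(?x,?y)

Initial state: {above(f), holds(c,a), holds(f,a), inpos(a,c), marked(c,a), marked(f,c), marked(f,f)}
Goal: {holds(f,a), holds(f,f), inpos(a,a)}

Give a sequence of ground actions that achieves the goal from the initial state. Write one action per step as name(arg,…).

1. move(f,c)  →  {holds(c,a), holds(f,a), holds(f,f), inpos(a,c), marked(c,a), marked(c,f), marked(f,c)}
2. free(c,a)  →  {holds(f,a), holds(f,f), inpos(a,a), inpos(a,c), marked(c,a), marked(c,f), marked(f,c)}

move(f,c); free(c,a)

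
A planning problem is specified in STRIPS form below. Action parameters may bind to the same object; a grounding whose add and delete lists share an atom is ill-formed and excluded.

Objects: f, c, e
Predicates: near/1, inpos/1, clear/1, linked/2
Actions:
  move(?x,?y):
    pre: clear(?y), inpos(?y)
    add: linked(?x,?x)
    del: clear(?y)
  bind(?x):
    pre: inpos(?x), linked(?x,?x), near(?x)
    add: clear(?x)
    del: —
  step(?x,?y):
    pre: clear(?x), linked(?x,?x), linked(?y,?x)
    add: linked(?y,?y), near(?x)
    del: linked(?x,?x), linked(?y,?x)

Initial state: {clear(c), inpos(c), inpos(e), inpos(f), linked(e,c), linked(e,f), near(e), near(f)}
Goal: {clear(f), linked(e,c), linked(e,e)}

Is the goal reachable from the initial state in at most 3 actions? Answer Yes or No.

1. move(f,c)  →  {inpos(c), inpos(e), inpos(f), linked(e,c), linked(e,f), linked(f,f), near(e), near(f)}
2. bind(f)  →  {clear(f), inpos(c), inpos(e), inpos(f), linked(e,c), linked(e,f), linked(f,f), near(e), near(f)}
3. step(f,e)  →  {clear(f), inpos(c), inpos(e), inpos(f), linked(e,c), linked(e,e), near(e), near(f)}
optimal plan length = 3; 3 ≤ 3

Yes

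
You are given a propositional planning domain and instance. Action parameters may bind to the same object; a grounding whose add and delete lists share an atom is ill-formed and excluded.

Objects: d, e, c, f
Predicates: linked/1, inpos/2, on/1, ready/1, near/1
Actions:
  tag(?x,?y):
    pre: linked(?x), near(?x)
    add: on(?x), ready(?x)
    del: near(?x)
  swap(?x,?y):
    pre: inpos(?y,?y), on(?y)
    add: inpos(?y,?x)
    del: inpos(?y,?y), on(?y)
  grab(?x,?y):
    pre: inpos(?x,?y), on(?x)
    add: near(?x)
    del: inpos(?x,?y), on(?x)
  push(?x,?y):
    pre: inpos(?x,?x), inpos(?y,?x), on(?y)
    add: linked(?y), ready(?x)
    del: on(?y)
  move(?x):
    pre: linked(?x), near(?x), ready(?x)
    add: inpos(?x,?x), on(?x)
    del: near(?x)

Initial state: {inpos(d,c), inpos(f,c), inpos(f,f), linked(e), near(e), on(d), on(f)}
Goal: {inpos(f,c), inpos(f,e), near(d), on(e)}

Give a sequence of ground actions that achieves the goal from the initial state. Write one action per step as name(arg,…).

tag(e,d); swap(e,f); grab(d,c)

1. tag(e,d)  →  {inpos(d,c), inpos(f,c), inpos(f,f), linked(e), on(d), on(e), on(f), ready(e)}
2. swap(e,f)  →  {inpos(d,c), inpos(f,c), inpos(f,e), linked(e), on(d), on(e), ready(e)}
3. grab(d,c)  →  {inpos(f,c), inpos(f,e), linked(e), near(d), on(e), ready(e)}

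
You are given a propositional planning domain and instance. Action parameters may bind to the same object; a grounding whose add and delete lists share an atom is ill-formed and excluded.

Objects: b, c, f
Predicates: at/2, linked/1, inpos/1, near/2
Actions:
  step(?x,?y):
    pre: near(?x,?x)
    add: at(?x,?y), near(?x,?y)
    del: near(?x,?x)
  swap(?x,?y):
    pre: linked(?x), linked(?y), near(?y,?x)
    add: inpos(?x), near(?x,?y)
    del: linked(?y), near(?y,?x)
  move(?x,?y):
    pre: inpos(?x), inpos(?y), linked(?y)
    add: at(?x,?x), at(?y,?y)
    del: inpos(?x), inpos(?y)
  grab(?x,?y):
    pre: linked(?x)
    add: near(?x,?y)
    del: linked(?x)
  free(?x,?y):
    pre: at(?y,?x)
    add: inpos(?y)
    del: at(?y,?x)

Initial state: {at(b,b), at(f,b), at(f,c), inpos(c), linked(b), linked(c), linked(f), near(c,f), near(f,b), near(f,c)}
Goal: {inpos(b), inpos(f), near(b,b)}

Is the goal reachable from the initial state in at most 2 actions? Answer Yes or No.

No

1. swap(b,f)  →  {at(b,b), at(f,b), at(f,c), inpos(b), inpos(c), linked(b), linked(c), near(b,f), near(c,f), near(f,c)}
2. grab(b,b)  →  {at(b,b), at(f,b), at(f,c), inpos(b), inpos(c), linked(c), near(b,b), near(b,f), near(c,f), near(f,c)}
3. free(b,f)  →  {at(b,b), at(f,c), inpos(b), inpos(c), inpos(f), linked(c), near(b,b), near(b,f), near(c,f), near(f,c)}
optimal plan length = 3; 3 > 2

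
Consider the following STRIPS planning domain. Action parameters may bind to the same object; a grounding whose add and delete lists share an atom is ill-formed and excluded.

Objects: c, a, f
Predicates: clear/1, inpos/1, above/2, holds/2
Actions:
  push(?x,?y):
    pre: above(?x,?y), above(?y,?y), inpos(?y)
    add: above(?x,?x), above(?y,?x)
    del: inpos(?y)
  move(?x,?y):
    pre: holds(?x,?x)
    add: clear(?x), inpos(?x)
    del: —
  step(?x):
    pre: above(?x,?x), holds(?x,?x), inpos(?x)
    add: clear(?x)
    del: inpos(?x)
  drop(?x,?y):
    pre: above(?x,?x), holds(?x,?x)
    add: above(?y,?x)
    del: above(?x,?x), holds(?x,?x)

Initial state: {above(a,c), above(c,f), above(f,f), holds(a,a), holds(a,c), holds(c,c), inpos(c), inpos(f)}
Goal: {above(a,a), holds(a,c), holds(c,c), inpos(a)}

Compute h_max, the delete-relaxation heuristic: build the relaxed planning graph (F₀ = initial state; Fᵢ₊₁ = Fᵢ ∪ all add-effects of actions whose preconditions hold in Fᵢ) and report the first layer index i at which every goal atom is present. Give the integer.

2

F0 = init (8 atoms)
F1 = F0 ∪ {above(c,c), above(f,c), clear(a), clear(c), inpos(a)}  (13 atoms)
F2 = F1 ∪ {above(a,a), above(c,a)}  (15 atoms)
goal ⊆ F2  ⇒  h_max = 2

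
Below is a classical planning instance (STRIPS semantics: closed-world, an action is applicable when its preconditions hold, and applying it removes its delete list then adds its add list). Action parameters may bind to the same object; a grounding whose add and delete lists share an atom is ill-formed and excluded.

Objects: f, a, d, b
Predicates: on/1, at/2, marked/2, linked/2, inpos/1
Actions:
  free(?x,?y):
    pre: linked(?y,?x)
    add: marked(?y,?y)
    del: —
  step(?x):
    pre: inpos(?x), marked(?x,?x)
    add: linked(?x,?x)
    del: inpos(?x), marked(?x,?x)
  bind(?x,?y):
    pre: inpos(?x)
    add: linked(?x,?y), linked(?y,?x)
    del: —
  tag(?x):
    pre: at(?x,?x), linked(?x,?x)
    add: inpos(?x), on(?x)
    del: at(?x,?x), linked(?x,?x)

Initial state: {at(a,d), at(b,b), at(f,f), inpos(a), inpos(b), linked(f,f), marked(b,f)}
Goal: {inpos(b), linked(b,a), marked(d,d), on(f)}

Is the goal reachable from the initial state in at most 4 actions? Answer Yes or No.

Yes

1. bind(a,d)  →  {at(a,d), at(b,b), at(f,f), inpos(a), inpos(b), linked(a,d), linked(d,a), linked(f,f), marked(b,f)}
2. free(a,d)  →  {at(a,d), at(b,b), at(f,f), inpos(a), inpos(b), linked(a,d), linked(d,a), linked(f,f), marked(b,f), marked(d,d)}
3. bind(a,b)  →  {at(a,d), at(b,b), at(f,f), inpos(a), inpos(b), linked(a,b), linked(a,d), linked(b,a), linked(d,a), linked(f,f), marked(b,f), marked(d,d)}
4. tag(f)  →  {at(a,d), at(b,b), inpos(a), inpos(b), inpos(f), linked(a,b), linked(a,d), linked(b,a), linked(d,a), marked(b,f), marked(d,d), on(f)}
optimal plan length = 4; 4 ≤ 4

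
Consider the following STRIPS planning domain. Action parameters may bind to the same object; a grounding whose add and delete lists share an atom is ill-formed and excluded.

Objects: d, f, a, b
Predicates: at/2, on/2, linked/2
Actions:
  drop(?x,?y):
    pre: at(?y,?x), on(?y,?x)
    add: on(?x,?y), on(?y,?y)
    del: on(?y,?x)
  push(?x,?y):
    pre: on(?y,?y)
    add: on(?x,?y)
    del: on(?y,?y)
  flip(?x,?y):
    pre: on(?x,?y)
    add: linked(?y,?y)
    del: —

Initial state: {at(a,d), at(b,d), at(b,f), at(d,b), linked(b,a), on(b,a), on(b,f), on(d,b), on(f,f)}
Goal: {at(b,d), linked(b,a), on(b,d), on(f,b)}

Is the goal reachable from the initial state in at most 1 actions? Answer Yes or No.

1. drop(f,b)  →  {at(a,d), at(b,d), at(b,f), at(d,b), linked(b,a), on(b,a), on(b,b), on(d,b), on(f,b), on(f,f)}
2. drop(b,d)  →  {at(a,d), at(b,d), at(b,f), at(d,b), linked(b,a), on(b,a), on(b,b), on(b,d), on(d,d), on(f,b), on(f,f)}
optimal plan length = 2; 2 > 1

No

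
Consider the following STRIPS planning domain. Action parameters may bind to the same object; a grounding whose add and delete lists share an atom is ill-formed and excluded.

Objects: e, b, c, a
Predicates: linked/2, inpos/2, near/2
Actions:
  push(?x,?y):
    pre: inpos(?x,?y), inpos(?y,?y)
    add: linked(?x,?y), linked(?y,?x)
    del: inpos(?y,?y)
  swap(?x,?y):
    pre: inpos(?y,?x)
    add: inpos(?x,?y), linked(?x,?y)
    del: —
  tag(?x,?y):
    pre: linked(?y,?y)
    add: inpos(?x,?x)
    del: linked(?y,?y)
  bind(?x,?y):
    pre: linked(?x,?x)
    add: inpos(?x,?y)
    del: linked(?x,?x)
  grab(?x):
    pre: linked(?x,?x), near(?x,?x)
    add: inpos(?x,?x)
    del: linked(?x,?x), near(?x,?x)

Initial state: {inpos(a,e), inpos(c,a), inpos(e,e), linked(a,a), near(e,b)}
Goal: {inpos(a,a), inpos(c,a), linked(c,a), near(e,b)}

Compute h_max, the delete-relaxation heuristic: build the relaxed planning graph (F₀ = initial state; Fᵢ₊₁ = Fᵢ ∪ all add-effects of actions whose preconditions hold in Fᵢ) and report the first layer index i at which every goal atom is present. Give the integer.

2

F0 = init (5 atoms)
F1 = F0 ∪ {inpos(a,a), inpos(a,b), inpos(a,c), inpos(b,b), inpos(c,c), inpos(e,a), linked(a,c), linked(a,e), linked(e,a), linked(e,e)}  (15 atoms)
F2 = F1 ∪ {inpos(b,a), inpos(e,b), inpos(e,c), linked(a,b), linked(b,a), linked(b,b), linked(c,a), linked(c,c)}  (23 atoms)
goal ⊆ F2  ⇒  h_max = 2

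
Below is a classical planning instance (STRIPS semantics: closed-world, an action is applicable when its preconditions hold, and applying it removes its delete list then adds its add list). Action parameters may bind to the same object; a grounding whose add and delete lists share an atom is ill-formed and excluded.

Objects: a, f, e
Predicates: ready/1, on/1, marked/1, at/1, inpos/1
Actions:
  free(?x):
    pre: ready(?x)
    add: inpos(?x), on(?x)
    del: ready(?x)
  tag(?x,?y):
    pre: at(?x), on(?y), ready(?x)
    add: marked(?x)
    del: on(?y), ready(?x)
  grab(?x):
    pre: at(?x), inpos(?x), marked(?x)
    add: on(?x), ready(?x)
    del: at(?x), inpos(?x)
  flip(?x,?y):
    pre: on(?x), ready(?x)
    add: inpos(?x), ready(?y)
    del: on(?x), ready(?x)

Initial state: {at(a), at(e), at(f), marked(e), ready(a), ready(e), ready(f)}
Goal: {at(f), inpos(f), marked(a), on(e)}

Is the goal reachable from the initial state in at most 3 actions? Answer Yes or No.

1. free(f)  →  {at(a), at(e), at(f), inpos(f), marked(e), on(f), ready(a), ready(e)}
2. free(e)  →  {at(a), at(e), at(f), inpos(e), inpos(f), marked(e), on(e), on(f), ready(a)}
3. tag(a,f)  →  {at(a), at(e), at(f), inpos(e), inpos(f), marked(a), marked(e), on(e)}
optimal plan length = 3; 3 ≤ 3

Yes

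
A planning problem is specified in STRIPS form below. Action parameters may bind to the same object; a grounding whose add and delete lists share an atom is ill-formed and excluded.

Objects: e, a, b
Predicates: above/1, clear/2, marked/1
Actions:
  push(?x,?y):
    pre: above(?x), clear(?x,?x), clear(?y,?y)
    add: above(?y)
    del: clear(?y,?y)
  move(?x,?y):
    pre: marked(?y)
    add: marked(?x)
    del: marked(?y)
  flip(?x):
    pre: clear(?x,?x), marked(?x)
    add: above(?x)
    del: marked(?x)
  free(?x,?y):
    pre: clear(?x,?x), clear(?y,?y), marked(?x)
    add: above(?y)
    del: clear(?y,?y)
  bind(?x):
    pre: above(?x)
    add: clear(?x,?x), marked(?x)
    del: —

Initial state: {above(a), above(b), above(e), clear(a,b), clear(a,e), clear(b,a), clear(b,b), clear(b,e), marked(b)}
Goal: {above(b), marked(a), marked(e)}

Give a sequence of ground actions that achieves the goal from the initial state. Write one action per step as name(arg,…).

move(e,b); bind(a)

1. move(e,b)  →  {above(a), above(b), above(e), clear(a,b), clear(a,e), clear(b,a), clear(b,b), clear(b,e), marked(e)}
2. bind(a)  →  {above(a), above(b), above(e), clear(a,a), clear(a,b), clear(a,e), clear(b,a), clear(b,b), clear(b,e), marked(a), marked(e)}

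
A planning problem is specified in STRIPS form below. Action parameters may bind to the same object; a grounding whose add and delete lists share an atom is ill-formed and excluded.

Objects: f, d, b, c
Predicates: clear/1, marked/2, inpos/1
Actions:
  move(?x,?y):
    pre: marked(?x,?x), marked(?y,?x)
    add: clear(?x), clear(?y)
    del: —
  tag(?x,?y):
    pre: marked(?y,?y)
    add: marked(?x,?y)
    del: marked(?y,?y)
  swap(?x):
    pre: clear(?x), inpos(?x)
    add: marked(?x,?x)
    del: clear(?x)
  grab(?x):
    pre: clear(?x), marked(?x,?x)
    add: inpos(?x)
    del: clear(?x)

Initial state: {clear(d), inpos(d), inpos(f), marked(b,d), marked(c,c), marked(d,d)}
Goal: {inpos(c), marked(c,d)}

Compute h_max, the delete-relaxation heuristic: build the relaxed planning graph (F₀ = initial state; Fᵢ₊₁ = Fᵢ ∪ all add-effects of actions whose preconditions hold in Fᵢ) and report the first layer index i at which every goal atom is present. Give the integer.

F0 = init (6 atoms)
F1 = F0 ∪ {clear(b), clear(c), marked(b,c), marked(c,d), marked(d,c), marked(f,c), marked(f,d)}  (13 atoms)
F2 = F1 ∪ {clear(f), inpos(c)}  (15 atoms)
goal ⊆ F2  ⇒  h_max = 2

2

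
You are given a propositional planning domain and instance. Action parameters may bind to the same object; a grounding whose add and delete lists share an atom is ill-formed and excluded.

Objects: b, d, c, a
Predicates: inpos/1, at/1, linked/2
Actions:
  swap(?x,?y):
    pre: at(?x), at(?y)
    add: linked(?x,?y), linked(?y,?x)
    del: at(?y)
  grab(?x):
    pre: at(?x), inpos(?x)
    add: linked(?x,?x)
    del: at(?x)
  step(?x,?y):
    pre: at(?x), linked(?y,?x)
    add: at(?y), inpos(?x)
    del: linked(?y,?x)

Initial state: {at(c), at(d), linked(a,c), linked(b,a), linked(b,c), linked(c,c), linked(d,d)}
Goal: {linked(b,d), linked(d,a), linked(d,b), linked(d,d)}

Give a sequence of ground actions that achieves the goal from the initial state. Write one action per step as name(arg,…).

step(c,b); swap(d,b); step(c,a); swap(d,a)

1. step(c,b)  →  {at(b), at(c), at(d), inpos(c), linked(a,c), linked(b,a), linked(c,c), linked(d,d)}
2. swap(d,b)  →  {at(c), at(d), inpos(c), linked(a,c), linked(b,a), linked(b,d), linked(c,c), linked(d,b), linked(d,d)}
3. step(c,a)  →  {at(a), at(c), at(d), inpos(c), linked(b,a), linked(b,d), linked(c,c), linked(d,b), linked(d,d)}
4. swap(d,a)  →  {at(c), at(d), inpos(c), linked(a,d), linked(b,a), linked(b,d), linked(c,c), linked(d,a), linked(d,b), linked(d,d)}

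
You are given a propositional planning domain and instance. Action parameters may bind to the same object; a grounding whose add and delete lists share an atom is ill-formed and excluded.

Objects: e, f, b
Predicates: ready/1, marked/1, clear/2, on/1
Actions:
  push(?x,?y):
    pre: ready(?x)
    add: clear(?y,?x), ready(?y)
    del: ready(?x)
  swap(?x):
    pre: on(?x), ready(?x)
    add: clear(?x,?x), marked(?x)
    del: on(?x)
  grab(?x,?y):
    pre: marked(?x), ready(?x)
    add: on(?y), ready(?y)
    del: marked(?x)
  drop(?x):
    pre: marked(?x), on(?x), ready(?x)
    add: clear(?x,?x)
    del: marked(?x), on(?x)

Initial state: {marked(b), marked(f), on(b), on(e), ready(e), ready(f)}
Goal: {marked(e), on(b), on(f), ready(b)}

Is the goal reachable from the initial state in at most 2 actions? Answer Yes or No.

1. push(f,b)  →  {clear(b,f), marked(b), marked(f), on(b), on(e), ready(b), ready(e)}
2. swap(e)  →  {clear(b,f), clear(e,e), marked(b), marked(e), marked(f), on(b), ready(b), ready(e)}
3. grab(b,f)  →  {clear(b,f), clear(e,e), marked(e), marked(f), on(b), on(f), ready(b), ready(e), ready(f)}
optimal plan length = 3; 3 > 2

No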